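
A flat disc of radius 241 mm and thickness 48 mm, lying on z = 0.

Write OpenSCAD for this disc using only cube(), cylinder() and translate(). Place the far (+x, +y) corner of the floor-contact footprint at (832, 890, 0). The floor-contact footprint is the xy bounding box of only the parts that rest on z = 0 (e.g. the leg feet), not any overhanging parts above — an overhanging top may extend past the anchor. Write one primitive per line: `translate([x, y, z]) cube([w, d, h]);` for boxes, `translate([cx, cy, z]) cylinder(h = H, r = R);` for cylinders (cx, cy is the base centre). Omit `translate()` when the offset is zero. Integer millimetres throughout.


translate([591, 649, 0]) cylinder(h = 48, r = 241);


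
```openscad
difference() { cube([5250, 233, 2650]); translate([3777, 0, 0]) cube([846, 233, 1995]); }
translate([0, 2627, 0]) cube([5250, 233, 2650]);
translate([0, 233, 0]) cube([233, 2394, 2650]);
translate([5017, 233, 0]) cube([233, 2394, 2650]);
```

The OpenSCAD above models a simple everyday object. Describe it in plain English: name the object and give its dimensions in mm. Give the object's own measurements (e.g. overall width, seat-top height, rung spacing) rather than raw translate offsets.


A single room: four walls, each 2650 mm tall and 233 mm thick, enclosing an outside footprint 5250×2860 mm (x × y), no floor or roof. The front and back walls (−y and +y sides) run the full x-width; the side walls fit between their inner faces. A door opening 846 mm wide and 1995 mm tall is cut through the front wall from the floor up, its −x edge 3777 mm from the wall's −x end.


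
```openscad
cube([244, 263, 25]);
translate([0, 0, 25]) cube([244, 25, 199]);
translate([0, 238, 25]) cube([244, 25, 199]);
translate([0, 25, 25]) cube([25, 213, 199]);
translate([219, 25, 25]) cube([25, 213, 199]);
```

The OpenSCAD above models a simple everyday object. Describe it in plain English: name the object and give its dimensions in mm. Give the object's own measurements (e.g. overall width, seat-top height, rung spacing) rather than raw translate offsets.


An open-topped rectangular box: outside dimensions 244×263×224 mm, with a uniform wall and base thickness of 25 mm. The base is a full 244×263 slab on the floor; four walls sit on top of the base. The front and back walls (the −y and +y sides) span the full width; the two side walls fit between them.


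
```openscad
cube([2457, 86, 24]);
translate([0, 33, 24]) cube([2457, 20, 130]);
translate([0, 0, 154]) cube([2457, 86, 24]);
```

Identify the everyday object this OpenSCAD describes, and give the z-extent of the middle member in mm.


An I-beam. The web height is 130 mm.

Two wide flanges with a thin centred web — an I-beam. Overall 178 mm minus two 24 mm flanges gives a web of 178 − 2·24 = 130 mm.


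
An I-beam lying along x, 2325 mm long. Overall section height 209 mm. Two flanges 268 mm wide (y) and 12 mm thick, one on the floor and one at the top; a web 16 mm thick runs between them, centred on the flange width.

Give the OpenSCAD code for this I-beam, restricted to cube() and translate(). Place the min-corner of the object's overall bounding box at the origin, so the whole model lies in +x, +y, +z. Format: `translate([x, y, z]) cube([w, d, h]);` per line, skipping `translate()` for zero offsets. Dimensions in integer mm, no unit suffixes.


cube([2325, 268, 12]);
translate([0, 126, 12]) cube([2325, 16, 185]);
translate([0, 0, 197]) cube([2325, 268, 12]);


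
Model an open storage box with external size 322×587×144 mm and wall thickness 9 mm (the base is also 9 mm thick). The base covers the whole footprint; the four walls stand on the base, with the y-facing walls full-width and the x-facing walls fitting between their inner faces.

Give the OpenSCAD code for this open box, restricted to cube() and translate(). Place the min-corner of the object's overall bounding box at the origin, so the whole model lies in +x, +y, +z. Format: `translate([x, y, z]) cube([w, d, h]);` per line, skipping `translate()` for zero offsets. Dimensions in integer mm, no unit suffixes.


cube([322, 587, 9]);
translate([0, 0, 9]) cube([322, 9, 135]);
translate([0, 578, 9]) cube([322, 9, 135]);
translate([0, 9, 9]) cube([9, 569, 135]);
translate([313, 9, 9]) cube([9, 569, 135]);


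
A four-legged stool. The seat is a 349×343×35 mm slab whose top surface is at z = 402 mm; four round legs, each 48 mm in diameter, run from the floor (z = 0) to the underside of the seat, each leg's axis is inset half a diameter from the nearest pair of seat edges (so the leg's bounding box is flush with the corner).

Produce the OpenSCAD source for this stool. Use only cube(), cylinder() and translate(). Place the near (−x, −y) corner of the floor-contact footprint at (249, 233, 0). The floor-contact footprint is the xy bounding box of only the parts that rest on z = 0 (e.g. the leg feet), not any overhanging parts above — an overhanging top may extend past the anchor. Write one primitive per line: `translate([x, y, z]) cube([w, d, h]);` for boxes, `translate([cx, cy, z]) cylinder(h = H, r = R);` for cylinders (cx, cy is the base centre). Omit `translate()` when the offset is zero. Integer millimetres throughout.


// leg_h = 402 - 35 = 367
translate([249, 233, 367]) cube([349, 343, 35]);
translate([273, 257, 0]) cylinder(h = 367, r = 24);
translate([574, 257, 0]) cylinder(h = 367, r = 24);
translate([273, 552, 0]) cylinder(h = 367, r = 24);
translate([574, 552, 0]) cylinder(h = 367, r = 24);


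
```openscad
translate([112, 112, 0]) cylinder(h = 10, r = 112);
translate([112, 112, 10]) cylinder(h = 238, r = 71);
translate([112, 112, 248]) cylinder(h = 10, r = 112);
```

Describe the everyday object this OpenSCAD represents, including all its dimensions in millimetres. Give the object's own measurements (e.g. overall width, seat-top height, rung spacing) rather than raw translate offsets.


A spool: two coaxial disc flanges of radius 112 mm and thickness 10 mm, joined by a core cylinder of radius 71 mm and height 238 mm. The lower flange rests on z = 0 and the three cylinders share a vertical axis.


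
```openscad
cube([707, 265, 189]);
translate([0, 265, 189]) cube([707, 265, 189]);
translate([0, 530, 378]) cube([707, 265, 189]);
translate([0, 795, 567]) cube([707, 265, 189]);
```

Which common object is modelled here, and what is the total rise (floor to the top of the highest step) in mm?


A staircase. The total rise is 756 mm.

4 identical blocks, each offset up and back from the previous — a staircase. Each step is 189 mm tall and there are 4 of them, so the total rise is 4 × 189 = 756 mm.


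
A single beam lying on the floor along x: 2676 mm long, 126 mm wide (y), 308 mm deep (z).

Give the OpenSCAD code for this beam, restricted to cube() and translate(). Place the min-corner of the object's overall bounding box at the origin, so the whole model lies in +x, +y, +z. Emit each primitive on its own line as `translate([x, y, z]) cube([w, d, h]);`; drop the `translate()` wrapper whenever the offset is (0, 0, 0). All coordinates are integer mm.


cube([2676, 126, 308]);


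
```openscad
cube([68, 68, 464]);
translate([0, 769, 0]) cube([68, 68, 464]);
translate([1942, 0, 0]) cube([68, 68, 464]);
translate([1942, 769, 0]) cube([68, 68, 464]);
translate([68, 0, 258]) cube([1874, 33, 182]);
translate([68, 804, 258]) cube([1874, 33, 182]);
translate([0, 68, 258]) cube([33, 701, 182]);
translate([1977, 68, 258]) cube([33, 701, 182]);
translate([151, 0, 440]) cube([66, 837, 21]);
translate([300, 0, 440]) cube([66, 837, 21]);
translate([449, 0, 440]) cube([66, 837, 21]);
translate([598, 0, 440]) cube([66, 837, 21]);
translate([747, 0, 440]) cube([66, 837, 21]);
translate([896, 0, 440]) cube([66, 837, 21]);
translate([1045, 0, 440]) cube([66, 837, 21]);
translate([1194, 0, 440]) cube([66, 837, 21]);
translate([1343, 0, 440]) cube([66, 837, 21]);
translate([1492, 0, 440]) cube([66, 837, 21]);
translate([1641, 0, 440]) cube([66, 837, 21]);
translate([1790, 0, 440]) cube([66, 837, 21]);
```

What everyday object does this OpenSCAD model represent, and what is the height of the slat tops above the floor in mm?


A bed frame. The slat-top height is 461 mm.

Four posts, four rails, and a row of slats — a bed frame. Slats sit on the rails at z = 258 + 182 = 440; with slat thickness 21, the top is 461 mm.


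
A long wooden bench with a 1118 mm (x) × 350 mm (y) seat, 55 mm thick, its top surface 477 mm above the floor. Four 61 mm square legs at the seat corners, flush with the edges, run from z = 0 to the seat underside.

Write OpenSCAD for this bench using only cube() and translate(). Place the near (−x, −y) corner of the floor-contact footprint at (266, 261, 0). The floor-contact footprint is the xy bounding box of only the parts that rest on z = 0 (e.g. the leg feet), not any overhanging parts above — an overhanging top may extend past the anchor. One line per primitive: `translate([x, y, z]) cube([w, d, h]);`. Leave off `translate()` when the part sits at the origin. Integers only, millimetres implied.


translate([266, 261, 422]) cube([1118, 350, 55]);
translate([266, 261, 0]) cube([61, 61, 422]);
translate([266, 550, 0]) cube([61, 61, 422]);
translate([1323, 261, 0]) cube([61, 61, 422]);
translate([1323, 550, 0]) cube([61, 61, 422]);


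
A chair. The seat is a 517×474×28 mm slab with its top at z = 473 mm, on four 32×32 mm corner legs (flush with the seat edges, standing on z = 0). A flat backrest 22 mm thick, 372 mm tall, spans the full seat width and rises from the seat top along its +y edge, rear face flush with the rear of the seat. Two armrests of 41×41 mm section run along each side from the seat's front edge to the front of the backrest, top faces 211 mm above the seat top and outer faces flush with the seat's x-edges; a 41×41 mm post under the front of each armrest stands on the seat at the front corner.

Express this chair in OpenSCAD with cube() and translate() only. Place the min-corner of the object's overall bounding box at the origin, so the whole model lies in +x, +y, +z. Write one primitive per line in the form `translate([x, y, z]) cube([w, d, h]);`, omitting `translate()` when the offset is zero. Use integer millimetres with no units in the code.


translate([0, 0, 445]) cube([517, 474, 28]);
cube([32, 32, 445]);
translate([485, 0, 0]) cube([32, 32, 445]);
translate([0, 442, 0]) cube([32, 32, 445]);
translate([485, 442, 0]) cube([32, 32, 445]);
translate([0, 452, 473]) cube([517, 22, 372]);
translate([0, 0, 643]) cube([41, 452, 41]);
translate([476, 0, 643]) cube([41, 452, 41]);
translate([0, 0, 473]) cube([41, 41, 170]);
translate([476, 0, 473]) cube([41, 41, 170]);


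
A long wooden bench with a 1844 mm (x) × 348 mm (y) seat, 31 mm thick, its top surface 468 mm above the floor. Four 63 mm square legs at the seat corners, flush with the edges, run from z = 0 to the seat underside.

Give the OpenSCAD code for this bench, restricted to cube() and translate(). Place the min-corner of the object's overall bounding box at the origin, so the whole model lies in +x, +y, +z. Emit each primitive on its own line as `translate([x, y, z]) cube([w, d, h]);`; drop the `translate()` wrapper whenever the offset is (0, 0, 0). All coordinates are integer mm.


// leg_h = 468 − 31 = 437
translate([0, 0, 437]) cube([1844, 348, 31]);
cube([63, 63, 437]);
translate([0, 285, 0]) cube([63, 63, 437]);
translate([1781, 0, 0]) cube([63, 63, 437]);
translate([1781, 285, 0]) cube([63, 63, 437]);


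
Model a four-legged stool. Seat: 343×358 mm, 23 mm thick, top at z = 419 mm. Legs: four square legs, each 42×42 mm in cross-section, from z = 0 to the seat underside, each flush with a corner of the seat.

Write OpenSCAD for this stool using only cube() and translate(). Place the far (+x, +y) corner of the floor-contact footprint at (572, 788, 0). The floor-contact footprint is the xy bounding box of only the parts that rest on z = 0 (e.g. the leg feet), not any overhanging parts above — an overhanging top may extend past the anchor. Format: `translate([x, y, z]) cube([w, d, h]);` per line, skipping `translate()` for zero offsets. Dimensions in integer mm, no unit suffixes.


translate([229, 430, 396]) cube([343, 358, 23]);
translate([229, 430, 0]) cube([42, 42, 396]);
translate([530, 430, 0]) cube([42, 42, 396]);
translate([229, 746, 0]) cube([42, 42, 396]);
translate([530, 746, 0]) cube([42, 42, 396]);


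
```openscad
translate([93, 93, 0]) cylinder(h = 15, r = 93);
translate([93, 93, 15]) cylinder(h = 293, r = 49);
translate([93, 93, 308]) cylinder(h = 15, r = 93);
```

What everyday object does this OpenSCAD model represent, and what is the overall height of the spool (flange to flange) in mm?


A spool. The overall height is 323 mm.

Three coaxial cylinders, large–small–large — a spool. Two 15 mm flanges and a 293 mm core give 15 + 293 + 15 = 323 mm.


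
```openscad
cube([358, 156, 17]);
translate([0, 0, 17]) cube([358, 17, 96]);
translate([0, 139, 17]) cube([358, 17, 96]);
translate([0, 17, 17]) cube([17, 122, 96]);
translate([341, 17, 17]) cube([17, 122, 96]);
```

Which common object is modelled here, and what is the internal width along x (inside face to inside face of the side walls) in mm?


An open box. The internal width is 324 mm.

A 358×156 base slab with four walls standing on it — an open box. The base is 358 mm wide and the walls are 17 mm thick, so the internal width is 358 − 2 × 17 = 324 mm.


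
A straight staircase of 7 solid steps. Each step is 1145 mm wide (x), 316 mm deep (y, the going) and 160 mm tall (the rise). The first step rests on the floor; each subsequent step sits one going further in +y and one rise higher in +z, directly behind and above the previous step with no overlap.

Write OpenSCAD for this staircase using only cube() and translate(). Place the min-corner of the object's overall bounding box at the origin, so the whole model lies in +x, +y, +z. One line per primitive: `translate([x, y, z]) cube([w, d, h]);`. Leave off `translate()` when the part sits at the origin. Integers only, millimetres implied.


cube([1145, 316, 160]);
translate([0, 316, 160]) cube([1145, 316, 160]);
translate([0, 632, 320]) cube([1145, 316, 160]);
translate([0, 948, 480]) cube([1145, 316, 160]);
translate([0, 1264, 640]) cube([1145, 316, 160]);
translate([0, 1580, 800]) cube([1145, 316, 160]);
translate([0, 1896, 960]) cube([1145, 316, 160]);


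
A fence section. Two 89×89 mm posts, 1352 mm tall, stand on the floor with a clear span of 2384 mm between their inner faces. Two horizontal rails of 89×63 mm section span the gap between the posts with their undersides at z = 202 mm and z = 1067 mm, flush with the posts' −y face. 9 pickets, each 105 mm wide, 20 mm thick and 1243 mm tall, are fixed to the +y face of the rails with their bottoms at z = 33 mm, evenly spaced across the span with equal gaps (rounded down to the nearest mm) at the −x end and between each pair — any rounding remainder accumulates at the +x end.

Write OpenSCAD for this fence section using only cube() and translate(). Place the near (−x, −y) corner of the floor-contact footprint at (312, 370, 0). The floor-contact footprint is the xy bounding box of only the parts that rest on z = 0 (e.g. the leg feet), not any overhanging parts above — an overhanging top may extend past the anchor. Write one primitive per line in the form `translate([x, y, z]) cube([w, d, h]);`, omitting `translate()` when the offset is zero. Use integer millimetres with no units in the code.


translate([312, 370, 0]) cube([89, 89, 1352]);
translate([2785, 370, 0]) cube([89, 89, 1352]);
translate([401, 370, 202]) cube([2384, 89, 63]);
translate([401, 370, 1067]) cube([2384, 89, 63]);
translate([544, 459, 33]) cube([105, 20, 1243]);
translate([792, 459, 33]) cube([105, 20, 1243]);
translate([1040, 459, 33]) cube([105, 20, 1243]);
translate([1288, 459, 33]) cube([105, 20, 1243]);
translate([1536, 459, 33]) cube([105, 20, 1243]);
translate([1784, 459, 33]) cube([105, 20, 1243]);
translate([2032, 459, 33]) cube([105, 20, 1243]);
translate([2280, 459, 33]) cube([105, 20, 1243]);
translate([2528, 459, 33]) cube([105, 20, 1243]);


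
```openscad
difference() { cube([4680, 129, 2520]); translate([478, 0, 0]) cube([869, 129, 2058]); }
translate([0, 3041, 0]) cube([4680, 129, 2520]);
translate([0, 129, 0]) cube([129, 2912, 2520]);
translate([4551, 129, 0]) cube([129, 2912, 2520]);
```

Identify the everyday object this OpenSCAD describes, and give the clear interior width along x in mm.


A single room. The interior width is 4422 mm.

Four walls enclosing a rectangle with a door in the front wall — a room. Outside width 4680 minus two 129 mm walls gives 4422 mm.


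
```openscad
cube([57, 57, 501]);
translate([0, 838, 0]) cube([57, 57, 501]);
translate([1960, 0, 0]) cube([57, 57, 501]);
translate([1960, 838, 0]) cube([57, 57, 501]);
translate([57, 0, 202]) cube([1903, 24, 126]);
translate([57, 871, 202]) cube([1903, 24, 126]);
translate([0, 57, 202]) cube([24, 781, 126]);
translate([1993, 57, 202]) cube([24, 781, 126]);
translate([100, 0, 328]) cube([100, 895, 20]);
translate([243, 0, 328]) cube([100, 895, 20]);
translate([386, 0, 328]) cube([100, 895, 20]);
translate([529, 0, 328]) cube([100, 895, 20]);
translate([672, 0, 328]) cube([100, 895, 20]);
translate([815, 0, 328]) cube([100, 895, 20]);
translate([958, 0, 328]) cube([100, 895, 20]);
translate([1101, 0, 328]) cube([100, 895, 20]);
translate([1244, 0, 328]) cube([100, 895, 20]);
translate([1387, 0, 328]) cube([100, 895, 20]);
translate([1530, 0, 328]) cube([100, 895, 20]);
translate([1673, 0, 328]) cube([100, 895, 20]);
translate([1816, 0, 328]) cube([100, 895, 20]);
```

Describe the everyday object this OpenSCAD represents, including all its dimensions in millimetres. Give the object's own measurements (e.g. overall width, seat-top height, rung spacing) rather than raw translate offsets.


A bed frame 2017 mm long (x) by 895 mm wide (y). Four 57×57 mm corner posts, 501 mm tall, at the corners of the footprint. Four rails of 24 mm thickness and 126 mm height run between adjacent posts with their undersides at z = 202 mm, their outer faces flush with the outside of the frame (the two x-running rails run between the posts' inner faces; the two y-running rails run between the posts' inner faces). 13 slats, each 100 mm wide (x) and 20 mm thick, lie across the top of the two x-running rails, running the full 895 mm width of the frame in y; along x they sit between the end posts with a 43 mm gap after the −x posts and between neighbouring slats, leaving 44 mm before the +x posts.


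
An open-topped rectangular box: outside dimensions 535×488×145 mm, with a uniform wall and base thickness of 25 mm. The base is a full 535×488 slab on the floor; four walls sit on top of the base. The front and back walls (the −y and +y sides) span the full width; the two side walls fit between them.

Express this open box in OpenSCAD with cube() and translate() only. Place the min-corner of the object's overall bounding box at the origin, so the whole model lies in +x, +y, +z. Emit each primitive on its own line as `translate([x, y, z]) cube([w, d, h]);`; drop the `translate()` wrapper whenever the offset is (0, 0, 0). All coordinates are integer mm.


cube([535, 488, 25]);
translate([0, 0, 25]) cube([535, 25, 120]);
translate([0, 463, 25]) cube([535, 25, 120]);
translate([0, 25, 25]) cube([25, 438, 120]);
translate([510, 25, 25]) cube([25, 438, 120]);


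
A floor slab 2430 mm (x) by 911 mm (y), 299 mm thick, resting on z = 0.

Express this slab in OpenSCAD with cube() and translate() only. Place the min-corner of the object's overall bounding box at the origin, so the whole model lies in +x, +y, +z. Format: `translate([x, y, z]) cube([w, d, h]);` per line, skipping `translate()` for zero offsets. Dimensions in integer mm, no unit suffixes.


cube([2430, 911, 299]);


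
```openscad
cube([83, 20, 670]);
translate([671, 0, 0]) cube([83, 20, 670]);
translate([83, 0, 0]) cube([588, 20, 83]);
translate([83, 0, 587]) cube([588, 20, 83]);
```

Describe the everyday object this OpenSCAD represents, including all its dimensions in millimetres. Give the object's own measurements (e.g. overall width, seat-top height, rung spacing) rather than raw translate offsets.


A rectangular picture frame lying in the x–z plane (depth along y). The opening is 588 mm wide (x) by 504 mm tall (z), surrounded by a border 83 mm wide on all four sides. The frame is 20 mm deep and is made of two full-height vertical stiles with two horizontal rails fitted between them.


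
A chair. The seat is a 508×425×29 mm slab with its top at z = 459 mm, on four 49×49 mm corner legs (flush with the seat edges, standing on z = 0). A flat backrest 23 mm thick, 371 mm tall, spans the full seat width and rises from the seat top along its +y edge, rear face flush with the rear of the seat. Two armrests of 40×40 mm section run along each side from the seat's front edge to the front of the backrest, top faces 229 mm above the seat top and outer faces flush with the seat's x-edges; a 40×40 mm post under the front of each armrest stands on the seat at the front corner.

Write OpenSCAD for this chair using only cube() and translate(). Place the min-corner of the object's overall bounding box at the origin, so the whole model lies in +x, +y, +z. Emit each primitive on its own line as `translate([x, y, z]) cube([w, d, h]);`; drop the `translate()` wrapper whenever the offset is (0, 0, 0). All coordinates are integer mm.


translate([0, 0, 430]) cube([508, 425, 29]);
cube([49, 49, 430]);
translate([459, 0, 0]) cube([49, 49, 430]);
translate([0, 376, 0]) cube([49, 49, 430]);
translate([459, 376, 0]) cube([49, 49, 430]);
translate([0, 402, 459]) cube([508, 23, 371]);
translate([0, 0, 648]) cube([40, 402, 40]);
translate([468, 0, 648]) cube([40, 402, 40]);
translate([0, 0, 459]) cube([40, 40, 189]);
translate([468, 0, 459]) cube([40, 40, 189]);


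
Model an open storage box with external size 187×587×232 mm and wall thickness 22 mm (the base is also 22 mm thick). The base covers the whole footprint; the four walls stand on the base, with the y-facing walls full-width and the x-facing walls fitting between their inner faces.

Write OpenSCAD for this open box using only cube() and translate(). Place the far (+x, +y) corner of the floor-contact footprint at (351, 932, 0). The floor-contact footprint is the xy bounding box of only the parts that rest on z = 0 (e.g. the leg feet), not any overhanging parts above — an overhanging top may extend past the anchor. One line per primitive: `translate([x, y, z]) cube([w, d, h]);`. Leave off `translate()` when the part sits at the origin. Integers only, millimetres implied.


translate([164, 345, 0]) cube([187, 587, 22]);
translate([164, 345, 22]) cube([187, 22, 210]);
translate([164, 910, 22]) cube([187, 22, 210]);
translate([164, 367, 22]) cube([22, 543, 210]);
translate([329, 367, 22]) cube([22, 543, 210]);


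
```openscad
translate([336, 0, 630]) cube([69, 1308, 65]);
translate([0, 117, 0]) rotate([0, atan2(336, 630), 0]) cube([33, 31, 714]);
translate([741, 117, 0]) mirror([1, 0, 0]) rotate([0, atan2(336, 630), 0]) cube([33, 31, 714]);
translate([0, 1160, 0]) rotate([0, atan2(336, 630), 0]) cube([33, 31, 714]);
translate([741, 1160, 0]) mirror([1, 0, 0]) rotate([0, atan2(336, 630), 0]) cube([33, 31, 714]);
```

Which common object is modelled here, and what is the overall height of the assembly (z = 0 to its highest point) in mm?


A sawhorse. The overall height is 695 mm.

A beam across two mirrored pairs of raked legs — a sawhorse. The beam's underside is at z = 630 (matching the legs' vertical rise in atan2(336, 630)) and the beam is 65 mm tall, so its top is at 630 + 65 = 695 mm. The raked legs top out at the beam's underside, so that is the highest point.


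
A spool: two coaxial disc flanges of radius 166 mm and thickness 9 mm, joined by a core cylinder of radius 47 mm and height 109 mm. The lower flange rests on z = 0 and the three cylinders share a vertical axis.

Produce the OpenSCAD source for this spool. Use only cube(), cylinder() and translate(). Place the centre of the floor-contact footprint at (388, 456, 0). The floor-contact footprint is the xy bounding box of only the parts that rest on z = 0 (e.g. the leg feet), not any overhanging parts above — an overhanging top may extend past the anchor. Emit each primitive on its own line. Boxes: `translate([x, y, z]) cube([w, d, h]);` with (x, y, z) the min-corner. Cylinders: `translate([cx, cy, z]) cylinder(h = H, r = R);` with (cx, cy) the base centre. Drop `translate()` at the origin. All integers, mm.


translate([388, 456, 0]) cylinder(h = 9, r = 166);
translate([388, 456, 9]) cylinder(h = 109, r = 47);
translate([388, 456, 118]) cylinder(h = 9, r = 166);


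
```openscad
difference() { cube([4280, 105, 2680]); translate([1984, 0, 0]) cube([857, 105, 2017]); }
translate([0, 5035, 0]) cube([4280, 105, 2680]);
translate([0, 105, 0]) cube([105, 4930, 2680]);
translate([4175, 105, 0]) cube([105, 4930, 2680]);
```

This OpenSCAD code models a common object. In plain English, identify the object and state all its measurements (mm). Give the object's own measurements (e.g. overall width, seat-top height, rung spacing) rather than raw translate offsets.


A single room: four walls, each 2680 mm tall and 105 mm thick, enclosing an outside footprint 4280×5140 mm (x × y), no floor or roof. The front and back walls (−y and +y sides) run the full x-width; the side walls fit between their inner faces. A door opening 857 mm wide and 2017 mm tall is cut through the front wall from the floor up, its −x edge 1984 mm from the wall's −x end.


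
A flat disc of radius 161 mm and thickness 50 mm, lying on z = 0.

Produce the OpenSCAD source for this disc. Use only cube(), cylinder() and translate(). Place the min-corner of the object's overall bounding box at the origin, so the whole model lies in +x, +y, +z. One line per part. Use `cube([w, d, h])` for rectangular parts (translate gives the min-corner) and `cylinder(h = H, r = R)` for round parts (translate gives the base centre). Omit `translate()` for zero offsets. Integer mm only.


translate([161, 161, 0]) cylinder(h = 50, r = 161);


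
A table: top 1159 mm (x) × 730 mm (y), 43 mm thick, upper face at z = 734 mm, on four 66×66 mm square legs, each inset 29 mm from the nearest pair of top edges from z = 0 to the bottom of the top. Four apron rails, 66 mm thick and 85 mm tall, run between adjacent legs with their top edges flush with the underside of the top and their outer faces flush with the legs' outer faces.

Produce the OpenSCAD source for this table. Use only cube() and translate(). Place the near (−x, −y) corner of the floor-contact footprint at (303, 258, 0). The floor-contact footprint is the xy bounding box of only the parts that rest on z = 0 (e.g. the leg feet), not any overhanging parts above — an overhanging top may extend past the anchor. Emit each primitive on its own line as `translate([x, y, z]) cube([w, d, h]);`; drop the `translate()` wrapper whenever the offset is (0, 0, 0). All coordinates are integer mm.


// leg_h = 734 - 43 = 691
// apron z = 691 - 85 = 606
translate([274, 229, 691]) cube([1159, 730, 43]);
translate([303, 258, 0]) cube([66, 66, 691]);
translate([1338, 258, 0]) cube([66, 66, 691]);
translate([303, 864, 0]) cube([66, 66, 691]);
translate([1338, 864, 0]) cube([66, 66, 691]);
translate([369, 258, 606]) cube([969, 66, 85]);
translate([369, 864, 606]) cube([969, 66, 85]);
translate([303, 324, 606]) cube([66, 540, 85]);
translate([1338, 324, 606]) cube([66, 540, 85]);


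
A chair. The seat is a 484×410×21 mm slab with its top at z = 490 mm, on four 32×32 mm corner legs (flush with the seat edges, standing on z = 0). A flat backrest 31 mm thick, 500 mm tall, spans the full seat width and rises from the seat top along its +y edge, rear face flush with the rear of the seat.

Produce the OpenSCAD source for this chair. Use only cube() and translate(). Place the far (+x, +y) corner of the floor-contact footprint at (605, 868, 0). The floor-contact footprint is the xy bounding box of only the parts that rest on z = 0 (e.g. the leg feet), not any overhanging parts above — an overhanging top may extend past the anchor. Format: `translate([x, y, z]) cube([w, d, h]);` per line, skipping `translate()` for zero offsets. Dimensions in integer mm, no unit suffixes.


// leg_h = 490 - 21 = 469
translate([121, 458, 469]) cube([484, 410, 21]);
translate([121, 458, 0]) cube([32, 32, 469]);
translate([573, 458, 0]) cube([32, 32, 469]);
translate([121, 836, 0]) cube([32, 32, 469]);
translate([573, 836, 0]) cube([32, 32, 469]);
translate([121, 837, 490]) cube([484, 31, 500]);


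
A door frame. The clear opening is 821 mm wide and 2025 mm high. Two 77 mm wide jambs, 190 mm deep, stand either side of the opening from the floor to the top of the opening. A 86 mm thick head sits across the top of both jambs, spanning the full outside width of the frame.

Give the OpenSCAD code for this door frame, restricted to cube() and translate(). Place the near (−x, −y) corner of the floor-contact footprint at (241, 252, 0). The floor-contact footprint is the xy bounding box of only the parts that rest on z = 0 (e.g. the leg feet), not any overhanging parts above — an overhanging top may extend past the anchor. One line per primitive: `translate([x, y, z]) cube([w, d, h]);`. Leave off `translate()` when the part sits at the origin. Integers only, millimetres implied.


translate([241, 252, 0]) cube([77, 190, 2025]);
translate([1139, 252, 0]) cube([77, 190, 2025]);
translate([241, 252, 2025]) cube([975, 190, 86]);


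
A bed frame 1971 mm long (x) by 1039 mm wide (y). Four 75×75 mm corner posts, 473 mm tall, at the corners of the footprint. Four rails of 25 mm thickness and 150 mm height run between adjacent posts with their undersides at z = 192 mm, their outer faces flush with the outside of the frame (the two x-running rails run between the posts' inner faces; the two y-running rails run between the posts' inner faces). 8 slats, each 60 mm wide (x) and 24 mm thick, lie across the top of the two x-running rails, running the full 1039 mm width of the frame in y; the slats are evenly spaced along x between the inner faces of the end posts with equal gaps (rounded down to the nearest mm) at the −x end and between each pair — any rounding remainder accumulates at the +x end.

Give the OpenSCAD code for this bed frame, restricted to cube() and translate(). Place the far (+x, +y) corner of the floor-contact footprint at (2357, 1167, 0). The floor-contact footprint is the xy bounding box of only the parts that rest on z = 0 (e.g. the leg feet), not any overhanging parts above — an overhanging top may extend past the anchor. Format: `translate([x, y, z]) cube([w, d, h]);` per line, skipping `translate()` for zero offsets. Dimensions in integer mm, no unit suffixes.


translate([386, 128, 0]) cube([75, 75, 473]);
translate([386, 1092, 0]) cube([75, 75, 473]);
translate([2282, 128, 0]) cube([75, 75, 473]);
translate([2282, 1092, 0]) cube([75, 75, 473]);
translate([461, 128, 192]) cube([1821, 25, 150]);
translate([461, 1142, 192]) cube([1821, 25, 150]);
translate([386, 203, 192]) cube([25, 889, 150]);
translate([2332, 203, 192]) cube([25, 889, 150]);
translate([610, 128, 342]) cube([60, 1039, 24]);
translate([819, 128, 342]) cube([60, 1039, 24]);
translate([1028, 128, 342]) cube([60, 1039, 24]);
translate([1237, 128, 342]) cube([60, 1039, 24]);
translate([1446, 128, 342]) cube([60, 1039, 24]);
translate([1655, 128, 342]) cube([60, 1039, 24]);
translate([1864, 128, 342]) cube([60, 1039, 24]);
translate([2073, 128, 342]) cube([60, 1039, 24]);


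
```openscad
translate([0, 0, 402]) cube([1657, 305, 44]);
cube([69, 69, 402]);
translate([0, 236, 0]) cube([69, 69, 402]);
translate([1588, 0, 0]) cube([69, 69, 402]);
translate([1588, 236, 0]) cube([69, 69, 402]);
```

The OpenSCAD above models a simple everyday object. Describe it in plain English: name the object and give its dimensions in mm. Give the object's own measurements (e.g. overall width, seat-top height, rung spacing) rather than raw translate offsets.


A bench: a 1657×305 mm seat slab, 44 mm thick, top at z = 446 mm, on four 69×69 mm square legs flush with the seat corners and standing on z = 0.


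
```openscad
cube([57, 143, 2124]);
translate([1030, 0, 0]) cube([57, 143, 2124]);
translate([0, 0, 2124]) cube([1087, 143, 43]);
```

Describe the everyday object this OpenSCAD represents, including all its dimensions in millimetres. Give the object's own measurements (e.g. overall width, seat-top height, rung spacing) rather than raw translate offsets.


A door frame. The clear opening is 973 mm wide and 2124 mm high. Two 57 mm wide jambs, 143 mm deep, stand either side of the opening from the floor to the top of the opening. A 43 mm thick head sits across the top of both jambs, spanning the full outside width of the frame.


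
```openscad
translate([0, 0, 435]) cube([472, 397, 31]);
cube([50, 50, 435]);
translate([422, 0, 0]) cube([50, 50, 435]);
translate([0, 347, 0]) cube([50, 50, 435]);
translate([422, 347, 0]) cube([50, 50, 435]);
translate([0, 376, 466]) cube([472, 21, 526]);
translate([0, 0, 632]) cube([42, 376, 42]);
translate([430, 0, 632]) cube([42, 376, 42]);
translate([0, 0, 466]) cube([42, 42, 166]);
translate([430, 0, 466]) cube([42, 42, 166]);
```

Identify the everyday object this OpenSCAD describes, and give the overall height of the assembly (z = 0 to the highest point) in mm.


A chair. The overall height is 992 mm.

A slab on four corner posts with a tall panel at the back — a chair. The seat slab sits at z = 435 with thickness 31, and the 526 mm backrest starts at the seat top, so the overall height is 435 + 31 + 526 = 992 mm.


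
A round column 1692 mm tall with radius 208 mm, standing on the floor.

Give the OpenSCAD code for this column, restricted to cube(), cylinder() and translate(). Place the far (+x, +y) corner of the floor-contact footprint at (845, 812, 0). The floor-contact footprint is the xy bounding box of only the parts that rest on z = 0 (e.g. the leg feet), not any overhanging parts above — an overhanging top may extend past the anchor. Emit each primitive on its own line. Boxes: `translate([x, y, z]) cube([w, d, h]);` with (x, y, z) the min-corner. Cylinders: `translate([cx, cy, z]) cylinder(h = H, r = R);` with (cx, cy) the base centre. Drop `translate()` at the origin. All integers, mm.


translate([637, 604, 0]) cylinder(h = 1692, r = 208);


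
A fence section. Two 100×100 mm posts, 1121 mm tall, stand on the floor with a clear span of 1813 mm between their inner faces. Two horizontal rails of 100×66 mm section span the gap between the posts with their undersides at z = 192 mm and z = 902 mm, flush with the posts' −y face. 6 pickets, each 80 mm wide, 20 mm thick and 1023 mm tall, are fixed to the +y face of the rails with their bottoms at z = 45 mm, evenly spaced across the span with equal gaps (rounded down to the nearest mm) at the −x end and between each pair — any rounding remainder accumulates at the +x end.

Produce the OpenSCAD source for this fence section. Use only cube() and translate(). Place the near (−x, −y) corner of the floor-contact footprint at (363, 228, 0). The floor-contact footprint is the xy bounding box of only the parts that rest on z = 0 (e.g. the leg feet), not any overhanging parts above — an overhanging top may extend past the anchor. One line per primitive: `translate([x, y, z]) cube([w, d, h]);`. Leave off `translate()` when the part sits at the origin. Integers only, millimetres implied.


translate([363, 228, 0]) cube([100, 100, 1121]);
translate([2276, 228, 0]) cube([100, 100, 1121]);
translate([463, 228, 192]) cube([1813, 100, 66]);
translate([463, 228, 902]) cube([1813, 100, 66]);
translate([653, 328, 45]) cube([80, 20, 1023]);
translate([923, 328, 45]) cube([80, 20, 1023]);
translate([1193, 328, 45]) cube([80, 20, 1023]);
translate([1463, 328, 45]) cube([80, 20, 1023]);
translate([1733, 328, 45]) cube([80, 20, 1023]);
translate([2003, 328, 45]) cube([80, 20, 1023]);


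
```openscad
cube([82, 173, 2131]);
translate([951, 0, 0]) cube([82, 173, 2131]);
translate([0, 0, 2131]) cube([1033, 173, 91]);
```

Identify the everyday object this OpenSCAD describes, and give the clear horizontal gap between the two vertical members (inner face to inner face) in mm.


A door frame. The clear opening width is 869 mm.

Two 2131 mm tall posts with a header on top — a door frame. The left jamb is 82 mm wide at x = 0; the right jamb starts at x = 951. The clear opening is 951 − 82 = 869 mm.


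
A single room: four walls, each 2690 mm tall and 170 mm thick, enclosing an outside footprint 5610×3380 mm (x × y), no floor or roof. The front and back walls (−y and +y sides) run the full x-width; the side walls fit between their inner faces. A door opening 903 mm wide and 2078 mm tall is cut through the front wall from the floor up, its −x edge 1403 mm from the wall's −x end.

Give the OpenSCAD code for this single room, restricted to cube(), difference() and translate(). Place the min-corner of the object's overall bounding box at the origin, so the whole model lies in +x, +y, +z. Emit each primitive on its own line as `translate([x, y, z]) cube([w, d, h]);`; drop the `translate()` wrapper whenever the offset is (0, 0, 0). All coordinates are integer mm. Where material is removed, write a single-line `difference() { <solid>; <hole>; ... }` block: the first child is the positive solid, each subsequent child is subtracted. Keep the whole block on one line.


difference() { cube([5610, 170, 2690]); translate([1403, 0, 0]) cube([903, 170, 2078]); }
translate([0, 3210, 0]) cube([5610, 170, 2690]);
translate([0, 170, 0]) cube([170, 3040, 2690]);
translate([5440, 170, 0]) cube([170, 3040, 2690]);


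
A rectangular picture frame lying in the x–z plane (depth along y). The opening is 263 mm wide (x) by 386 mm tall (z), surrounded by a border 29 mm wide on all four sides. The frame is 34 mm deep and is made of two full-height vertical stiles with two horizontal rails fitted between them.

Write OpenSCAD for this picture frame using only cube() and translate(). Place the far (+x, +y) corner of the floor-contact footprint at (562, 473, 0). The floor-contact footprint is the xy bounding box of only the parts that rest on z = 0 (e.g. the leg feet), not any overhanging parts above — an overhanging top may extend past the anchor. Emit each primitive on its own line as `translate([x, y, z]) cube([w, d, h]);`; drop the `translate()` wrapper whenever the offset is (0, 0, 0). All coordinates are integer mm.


translate([241, 439, 0]) cube([29, 34, 444]);
translate([533, 439, 0]) cube([29, 34, 444]);
translate([270, 439, 0]) cube([263, 34, 29]);
translate([270, 439, 415]) cube([263, 34, 29]);


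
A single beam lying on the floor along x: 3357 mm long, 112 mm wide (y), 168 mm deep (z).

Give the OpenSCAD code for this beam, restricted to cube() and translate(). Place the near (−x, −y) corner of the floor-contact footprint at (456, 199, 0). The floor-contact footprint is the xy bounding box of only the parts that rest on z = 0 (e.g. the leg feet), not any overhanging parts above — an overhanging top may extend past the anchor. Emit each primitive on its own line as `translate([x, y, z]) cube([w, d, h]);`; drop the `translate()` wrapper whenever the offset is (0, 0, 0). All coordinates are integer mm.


translate([456, 199, 0]) cube([3357, 112, 168]);


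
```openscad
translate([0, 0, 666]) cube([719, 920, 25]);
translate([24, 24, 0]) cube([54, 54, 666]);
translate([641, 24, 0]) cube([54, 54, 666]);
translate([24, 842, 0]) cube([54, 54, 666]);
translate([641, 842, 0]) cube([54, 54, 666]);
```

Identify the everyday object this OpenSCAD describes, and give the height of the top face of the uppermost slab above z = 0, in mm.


A table. The table height is 691 mm.

A 719×920×25 slab sits at z = 666 on four 54 mm square posts — a table. The top surface is at 666 + 25 = 691 mm.
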